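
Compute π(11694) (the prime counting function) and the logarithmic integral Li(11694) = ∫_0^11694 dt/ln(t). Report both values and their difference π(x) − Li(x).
π(11694) = 1403;  Li(11694) ≈ 1428.48;  π(x) − Li(x) ≈ -25.48.

Direct count of primes ≤ 11694 gives π(11694) = 1403. Numerical evaluation of the logarithmic integral gives Li(11694) ≈ 1428.48. The difference π(x) − Li(x) ≈ -25.48 is typically negative for small/moderate x (Li(x) overestimates), though Littlewood's theorem shows this sign changes infinitely often.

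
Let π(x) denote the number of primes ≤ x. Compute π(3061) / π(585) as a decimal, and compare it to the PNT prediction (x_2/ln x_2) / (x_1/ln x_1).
π(3061)/π(585) = 438/106 ≈ 4.1321;  PNT prediction ≈ 4.1537.

π(585) = 106 and π(3061) = 438, so π(3061)/π(585) ≈ 4.1321. The PNT-predicted ratio is (3061/ln(3061)) / (585/ln(585)) ≈ 4.1537. The two agree to within a few percent, as expected.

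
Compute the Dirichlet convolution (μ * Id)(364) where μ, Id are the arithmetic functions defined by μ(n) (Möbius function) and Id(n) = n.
(μ * Id)(364) = 144

Divisors of 364: [1, 2, 4, 7, 13, 14, 26, 28, 52, 91, 182, 364]. For each d | 364:
  d = 1: μ(1) · Id(364/1) = 1 · 364 = 364
  d = 2: μ(2) · Id(364/2) = -1 · 182 = -182
  d = 4: μ(4) · Id(364/4) = 0 · 91 = 0
  d = 7: μ(7) · Id(364/7) = -1 · 52 = -52
  d = 13: μ(13) · Id(364/13) = -1 · 28 = -28
  d = 14: μ(14) · Id(364/14) = 1 · 26 = 26
  d = 26: μ(26) · Id(364/26) = 1 · 14 = 14
  d = 28: μ(28) · Id(364/28) = 0 · 13 = 0
  d = 52: μ(52) · Id(364/52) = 0 · 7 = 0
  d = 91: μ(91) · Id(364/91) = 1 · 4 = 4
  d = 182: μ(182) · Id(364/182) = -1 · 2 = -2
  d = 364: μ(364) · Id(364/364) = 0 · 1 = 0
Summing: (μ * Id)(364) = 364 + -182 + 0 + -52 + -28 + 26 + 14 + 0 + 0 + 4 + -2 + 0 = 144.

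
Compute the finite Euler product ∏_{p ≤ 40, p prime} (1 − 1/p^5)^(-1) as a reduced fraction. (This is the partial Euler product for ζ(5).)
∏ = 132487865367718741281556988782580603348847966827605/127769623698019954360176628845208514576475652988928

The primes p ≤ 40 are [2, 3, 5, 7, 11, 13, 17, 19, 23, 29, 31, 37]. For each prime, (1 − 1/p^5)^(-1) = p^5 / (p^5 − 1). The product is (1 − 1/2^5)^(-1), (1 − 1/3^5)^(-1), (1 − 1/5^5)^(-1), (1 − 1/7^5)^(-1), (1 − 1/11^5)^(-1), (1 − 1/13^5)^(-1), (1 − 1/17^5)^(-1), (1 − 1/19^5)^(-1), (1 − 1/23^5)^(-1), (1 − 1/29^5)^(-1), (1 − 1/31^5)^(-1), (1 − 1/37^5)^(-1) = ∏ p^5 / (p^5 − 1) = 132487865367718741281556988782580603348847966827605/127769623698019954360176628845208514576475652988928.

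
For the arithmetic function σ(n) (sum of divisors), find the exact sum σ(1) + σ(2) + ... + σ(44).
Σ_{n ≤ 44} σ(n) = 1608

Compute σ(n) for each 1 ≤ n ≤ 44: σ(1) = 1, σ(2) = 3, σ(3) = 4, σ(4) = 7, σ(5) = 6, σ(6) = 12, σ(7) = 8, σ(8) = 15, σ(9) = 13, σ(10) = 18, σ(11) = 12, σ(12) = 28, σ(13) = 14, σ(14) = 24, σ(15) = 24, σ(16) = 31, σ(17) = 18, σ(18) = 39, σ(19) = 20, σ(20) = 42, σ(21) = 32, σ(22) = 36, σ(23) = 24, σ(24) = 60, σ(25) = 31, σ(26) = 42, σ(27) = 40, σ(28) = 56, σ(29) = 30, σ(30) = 72, σ(31) = 32, σ(32) = 63, σ(33) = 48, σ(34) = 54, σ(35) = 48, σ(36) = 91, σ(37) = 38, σ(38) = 60, σ(39) = 56, σ(40) = 90, σ(41) = 42, σ(42) = 96, σ(43) = 44, σ(44) = 84. Summing all 44 values: 1608. (Average order: Σ_{n ≤ x} σ(n) ~ (π²/12) x². For x = 44, (π²/12)·44² ≈ 1592.30.)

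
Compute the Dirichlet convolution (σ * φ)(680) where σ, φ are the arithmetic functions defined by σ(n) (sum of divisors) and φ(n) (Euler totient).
(σ * φ)(680) = 10880

Divisors of 680: [1, 2, 4, 5, 8, 10, 17, 20, 34, 40, 68, 85, 136, 170, 340, 680]. For each d | 680:
  d = 1: σ(1) · φ(680/1) = 1 · 256 = 256
  d = 2: σ(2) · φ(680/2) = 3 · 128 = 384
  d = 4: σ(4) · φ(680/4) = 7 · 64 = 448
  d = 5: σ(5) · φ(680/5) = 6 · 64 = 384
  d = 8: σ(8) · φ(680/8) = 15 · 64 = 960
  d = 10: σ(10) · φ(680/10) = 18 · 32 = 576
  d = 17: σ(17) · φ(680/17) = 18 · 16 = 288
  d = 20: σ(20) · φ(680/20) = 42 · 16 = 672
  d = 34: σ(34) · φ(680/34) = 54 · 8 = 432
  d = 40: σ(40) · φ(680/40) = 90 · 16 = 1440
  d = 68: σ(68) · φ(680/68) = 126 · 4 = 504
  d = 85: σ(85) · φ(680/85) = 108 · 4 = 432
  d = 136: σ(136) · φ(680/136) = 270 · 4 = 1080
  d = 170: σ(170) · φ(680/170) = 324 · 2 = 648
  d = 340: σ(340) · φ(680/340) = 756 · 1 = 756
  d = 680: σ(680) · φ(680/680) = 1620 · 1 = 1620
Summing: (σ * φ)(680) = 256 + 384 + 448 + 384 + 960 + 576 + 288 + 672 + 432 + 1440 + 504 + 432 + 1080 + 648 + 756 + 1620 = 10880.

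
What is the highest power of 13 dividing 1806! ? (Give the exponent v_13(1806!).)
v_13(1806!) = 148

Legendre's formula: v_p(n!) = Σ_{k ≥ 1} ⌊n / p^k⌋. For p = 13, n = 1806, the terms are:
  ⌊1806/13^1⌋ = ⌊1806/13⌋ = 138
  ⌊1806/13^2⌋ = ⌊1806/169⌋ = 10
(the next term ⌊1806/13^3⌋ = 0, terminating the sum). Summing: v_13(1806!) = 138 + 10 = 148.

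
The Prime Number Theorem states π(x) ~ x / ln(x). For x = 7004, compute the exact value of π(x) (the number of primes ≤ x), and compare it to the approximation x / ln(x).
π(7004) = 901;  x/ln(x) ≈ 791.03;  relative error ≈ 12.20%.

Directly count primes up to 7004: π(7004) = 901. The PNT approximation gives 7004/ln(7004) ≈ 7004/8.85424 ≈ 791.03. Relative error (π(x) − x/ln(x)) / π(x) ≈ 12.20%; the approximation is known to undercount slightly (Li(x) is a better estimate).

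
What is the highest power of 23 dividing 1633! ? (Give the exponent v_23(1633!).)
v_23(1633!) = 74

Legendre's formula: v_p(n!) = Σ_{k ≥ 1} ⌊n / p^k⌋. For p = 23, n = 1633, the terms are:
  ⌊1633/23^1⌋ = ⌊1633/23⌋ = 71
  ⌊1633/23^2⌋ = ⌊1633/529⌋ = 3
(the next term ⌊1633/23^3⌋ = 0, terminating the sum). Summing: v_23(1633!) = 71 + 3 = 74.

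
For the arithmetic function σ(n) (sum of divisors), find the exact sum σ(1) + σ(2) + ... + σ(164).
Σ_{n ≤ 164} σ(n) = 22167

Compute σ(n) for each 1 ≤ n ≤ 164: σ(1) = 1, σ(2) = 3, σ(3) = 4, σ(4) = 7, σ(5) = 6, σ(6) = 12, σ(7) = 8, σ(8) = 15, σ(9) = 13, σ(10) = 18, σ(11) = 12, σ(12) = 28, σ(13) = 14, σ(14) = 24, σ(15) = 24, σ(16) = 31, σ(17) = 18, σ(18) = 39, σ(19) = 20, σ(20) = 42, σ(21) = 32, σ(22) = 36, σ(23) = 24, σ(24) = 60, σ(25) = 31, σ(26) = 42, σ(27) = 40, σ(28) = 56, σ(29) = 30, σ(30) = 72, σ(31) = 32, σ(32) = 63, σ(33) = 48, σ(34) = 54, σ(35) = 48, σ(36) = 91, σ(37) = 38, σ(38) = 60, σ(39) = 56, σ(40) = 90, σ(41) = 42, σ(42) = 96, σ(43) = 44, σ(44) = 84, σ(45) = 78, σ(46) = 72, σ(47) = 48, σ(48) = 124, σ(49) = 57, σ(50) = 93, σ(51) = 72, σ(52) = 98, σ(53) = 54, σ(54) = 120, σ(55) = 72, σ(56) = 120, σ(57) = 80, σ(58) = 90, σ(59) = 60, σ(60) = 168, σ(61) = 62, σ(62) = 96, σ(63) = 104, σ(64) = 127, σ(65) = 84, σ(66) = 144, σ(67) = 68, σ(68) = 126, σ(69) = 96, σ(70) = 144, σ(71) = 72, σ(72) = 195, σ(73) = 74, σ(74) = 114, σ(75) = 124, σ(76) = 140, σ(77) = 96, σ(78) = 168, σ(79) = 80, σ(80) = 186, σ(81) = 121, σ(82) = 126, σ(83) = 84, σ(84) = 224, σ(85) = 108, σ(86) = 132, σ(87) = 120, σ(88) = 180, σ(89) = 90, σ(90) = 234, σ(91) = 112, σ(92) = 168, σ(93) = 128, σ(94) = 144, σ(95) = 120, σ(96) = 252, σ(97) = 98, σ(98) = 171, σ(99) = 156, σ(100) = 217, σ(101) = 102, σ(102) = 216, σ(103) = 104, σ(104) = 210, σ(105) = 192, σ(106) = 162, σ(107) = 108, σ(108) = 280, σ(109) = 110, σ(110) = 216, σ(111) = 152, σ(112) = 248, σ(113) = 114, σ(114) = 240, σ(115) = 144, σ(116) = 210, σ(117) = 182, σ(118) = 180, σ(119) = 144, σ(120) = 360, σ(121) = 133, σ(122) = 186, σ(123) = 168, σ(124) = 224, σ(125) = 156, σ(126) = 312, σ(127) = 128, σ(128) = 255, σ(129) = 176, σ(130) = 252, σ(131) = 132, σ(132) = 336, σ(133) = 160, σ(134) = 204, σ(135) = 240, σ(136) = 270, σ(137) = 138, σ(138) = 288, σ(139) = 140, σ(140) = 336, σ(141) = 192, σ(142) = 216, σ(143) = 168, σ(144) = 403, σ(145) = 180, σ(146) = 222, σ(147) = 228, σ(148) = 266, σ(149) = 150, σ(150) = 372, σ(151) = 152, σ(152) = 300, σ(153) = 234, σ(154) = 288, σ(155) = 192, σ(156) = 392, σ(157) = 158, σ(158) = 240, σ(159) = 216, σ(160) = 378, σ(161) = 192, σ(162) = 363, σ(163) = 164, σ(164) = 294. Summing all 164 values: 22167. (Average order: Σ_{n ≤ x} σ(n) ~ (π²/12) x². For x = 164, (π²/12)·164² ≈ 22121.07.)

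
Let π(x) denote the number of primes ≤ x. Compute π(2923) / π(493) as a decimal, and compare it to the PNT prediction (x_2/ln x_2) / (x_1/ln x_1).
π(2923)/π(493) = 422/94 ≈ 4.4894;  PNT prediction ≈ 4.6067.

π(493) = 94 and π(2923) = 422, so π(2923)/π(493) ≈ 4.4894. The PNT-predicted ratio is (2923/ln(2923)) / (493/ln(493)) ≈ 4.6067. The two agree to within a few percent, as expected.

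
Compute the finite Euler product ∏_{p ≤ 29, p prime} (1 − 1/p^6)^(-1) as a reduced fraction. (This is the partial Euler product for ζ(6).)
∏ = 72490271559216474168912845656112612875/71254500493223560043941297249880899584

The primes p ≤ 29 are [2, 3, 5, 7, 11, 13, 17, 19, 23, 29]. For each prime, (1 − 1/p^6)^(-1) = p^6 / (p^6 − 1). The product is (1 − 1/2^6)^(-1), (1 − 1/3^6)^(-1), (1 − 1/5^6)^(-1), (1 − 1/7^6)^(-1), (1 − 1/11^6)^(-1), (1 − 1/13^6)^(-1), (1 − 1/17^6)^(-1), (1 − 1/19^6)^(-1), (1 − 1/23^6)^(-1), (1 − 1/29^6)^(-1) = ∏ p^6 / (p^6 − 1) = 72490271559216474168912845656112612875/71254500493223560043941297249880899584.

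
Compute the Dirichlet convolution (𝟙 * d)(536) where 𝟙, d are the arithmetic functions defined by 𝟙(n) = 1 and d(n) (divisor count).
(𝟙 * d)(536) = 30

Divisors of 536: [1, 2, 4, 8, 67, 134, 268, 536]. For each d | 536:
  d = 1: 𝟙(1) · d(536/1) = 1 · 8 = 8
  d = 2: 𝟙(2) · d(536/2) = 1 · 6 = 6
  d = 4: 𝟙(4) · d(536/4) = 1 · 4 = 4
  d = 8: 𝟙(8) · d(536/8) = 1 · 2 = 2
  d = 67: 𝟙(67) · d(536/67) = 1 · 4 = 4
  d = 134: 𝟙(134) · d(536/134) = 1 · 3 = 3
  d = 268: 𝟙(268) · d(536/268) = 1 · 2 = 2
  d = 536: 𝟙(536) · d(536/536) = 1 · 1 = 1
Summing: (𝟙 * d)(536) = 8 + 6 + 4 + 2 + 4 + 3 + 2 + 1 = 30.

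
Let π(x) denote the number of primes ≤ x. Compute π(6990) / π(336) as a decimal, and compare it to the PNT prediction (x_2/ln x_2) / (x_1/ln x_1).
π(6990)/π(336) = 898/67 ≈ 13.4030;  PNT prediction ≈ 13.6707.

π(336) = 67 and π(6990) = 898, so π(6990)/π(336) ≈ 13.4030. The PNT-predicted ratio is (6990/ln(6990)) / (336/ln(336)) ≈ 13.6707. The two agree to within a few percent, as expected.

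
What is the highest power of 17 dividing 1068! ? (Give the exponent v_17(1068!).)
v_17(1068!) = 65

Legendre's formula: v_p(n!) = Σ_{k ≥ 1} ⌊n / p^k⌋. For p = 17, n = 1068, the terms are:
  ⌊1068/17^1⌋ = ⌊1068/17⌋ = 62
  ⌊1068/17^2⌋ = ⌊1068/289⌋ = 3
(the next term ⌊1068/17^3⌋ = 0, terminating the sum). Summing: v_17(1068!) = 62 + 3 = 65.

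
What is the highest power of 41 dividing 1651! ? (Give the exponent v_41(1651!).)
v_41(1651!) = 40

Legendre's formula: v_p(n!) = Σ_{k ≥ 1} ⌊n / p^k⌋. For p = 41, n = 1651, the terms are:
  ⌊1651/41^1⌋ = ⌊1651/41⌋ = 40
(the next term ⌊1651/41^2⌋ = 0, terminating the sum). Summing: v_41(1651!) = 40 = 40.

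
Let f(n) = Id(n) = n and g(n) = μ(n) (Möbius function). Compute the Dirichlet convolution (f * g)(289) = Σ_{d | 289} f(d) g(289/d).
(Id * μ)(289) = 272

Divisors of 289: [1, 17, 289]. For each d | 289:
  d = 1: Id(1) · μ(289/1) = 1 · 0 = 0
  d = 17: Id(17) · μ(289/17) = 17 · -1 = -17
  d = 289: Id(289) · μ(289/289) = 289 · 1 = 289
Summing: (Id * μ)(289) = 0 + -17 + 289 = 272.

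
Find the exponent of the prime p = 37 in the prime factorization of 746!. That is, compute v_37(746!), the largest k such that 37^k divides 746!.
v_37(746!) = 20

Legendre's formula: v_p(n!) = Σ_{k ≥ 1} ⌊n / p^k⌋. For p = 37, n = 746, the terms are:
  ⌊746/37^1⌋ = ⌊746/37⌋ = 20
(the next term ⌊746/37^2⌋ = 0, terminating the sum). Summing: v_37(746!) = 20 = 20.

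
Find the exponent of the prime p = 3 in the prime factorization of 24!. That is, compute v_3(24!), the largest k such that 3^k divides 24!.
v_3(24!) = 10

Legendre's formula: v_p(n!) = Σ_{k ≥ 1} ⌊n / p^k⌋. For p = 3, n = 24, the terms are:
  ⌊24/3^1⌋ = ⌊24/3⌋ = 8
  ⌊24/3^2⌋ = ⌊24/9⌋ = 2
(the next term ⌊24/3^3⌋ = 0, terminating the sum). Summing: v_3(24!) = 8 + 2 = 10.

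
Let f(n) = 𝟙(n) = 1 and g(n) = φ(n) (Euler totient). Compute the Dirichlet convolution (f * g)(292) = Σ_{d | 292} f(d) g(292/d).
(𝟙 * φ)(292) = 292

Divisors of 292: [1, 2, 4, 73, 146, 292]. For each d | 292:
  d = 1: 𝟙(1) · φ(292/1) = 1 · 144 = 144
  d = 2: 𝟙(2) · φ(292/2) = 1 · 72 = 72
  d = 4: 𝟙(4) · φ(292/4) = 1 · 72 = 72
  d = 73: 𝟙(73) · φ(292/73) = 1 · 2 = 2
  d = 146: 𝟙(146) · φ(292/146) = 1 · 1 = 1
  d = 292: 𝟙(292) · φ(292/292) = 1 · 1 = 1
Summing: (𝟙 * φ)(292) = 144 + 72 + 72 + 2 + 1 + 1 = 292.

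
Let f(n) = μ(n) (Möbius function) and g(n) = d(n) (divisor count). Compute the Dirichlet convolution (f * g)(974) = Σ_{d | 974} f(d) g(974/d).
(μ * d)(974) = 1

Divisors of 974: [1, 2, 487, 974]. For each d | 974:
  d = 1: μ(1) · d(974/1) = 1 · 4 = 4
  d = 2: μ(2) · d(974/2) = -1 · 2 = -2
  d = 487: μ(487) · d(974/487) = -1 · 2 = -2
  d = 974: μ(974) · d(974/974) = 1 · 1 = 1
Summing: (μ * d)(974) = 4 + -2 + -2 + 1 = 1.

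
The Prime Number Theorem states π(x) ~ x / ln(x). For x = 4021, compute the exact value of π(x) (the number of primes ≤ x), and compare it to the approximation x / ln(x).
π(4021) = 556;  x/ln(x) ≈ 484.50;  relative error ≈ 12.86%.

Directly count primes up to 4021: π(4021) = 556. The PNT approximation gives 4021/ln(4021) ≈ 4021/8.29929 ≈ 484.50. Relative error (π(x) − x/ln(x)) / π(x) ≈ 12.86%; the approximation is known to undercount slightly (Li(x) is a better estimate).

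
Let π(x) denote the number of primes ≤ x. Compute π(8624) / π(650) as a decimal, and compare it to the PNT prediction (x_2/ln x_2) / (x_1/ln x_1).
π(8624)/π(650) = 1073/118 ≈ 9.0932;  PNT prediction ≈ 9.4826.

π(650) = 118 and π(8624) = 1073, so π(8624)/π(650) ≈ 9.0932. The PNT-predicted ratio is (8624/ln(8624)) / (650/ln(650)) ≈ 9.4826. The two agree to within a few percent, as expected.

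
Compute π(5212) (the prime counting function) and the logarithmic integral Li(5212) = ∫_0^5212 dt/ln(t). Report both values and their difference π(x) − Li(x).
π(5212) = 693;  Li(5212) ≈ 709.11;  π(x) − Li(x) ≈ -16.11.

Direct count of primes ≤ 5212 gives π(5212) = 693. Numerical evaluation of the logarithmic integral gives Li(5212) ≈ 709.11. The difference π(x) − Li(x) ≈ -16.11 is typically negative for small/moderate x (Li(x) overestimates), though Littlewood's theorem shows this sign changes infinitely often.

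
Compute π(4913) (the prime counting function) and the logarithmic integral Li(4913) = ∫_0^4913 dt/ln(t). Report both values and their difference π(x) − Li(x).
π(4913) = 656;  Li(4913) ≈ 674.06;  π(x) − Li(x) ≈ -18.06.

Direct count of primes ≤ 4913 gives π(4913) = 656. Numerical evaluation of the logarithmic integral gives Li(4913) ≈ 674.06. The difference π(x) − Li(x) ≈ -18.06 is typically negative for small/moderate x (Li(x) overestimates), though Littlewood's theorem shows this sign changes infinitely often.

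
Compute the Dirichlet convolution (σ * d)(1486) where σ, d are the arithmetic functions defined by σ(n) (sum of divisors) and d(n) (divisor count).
(σ * d)(1486) = 3730

Divisors of 1486: [1, 2, 743, 1486]. For each d | 1486:
  d = 1: σ(1) · d(1486/1) = 1 · 4 = 4
  d = 2: σ(2) · d(1486/2) = 3 · 2 = 6
  d = 743: σ(743) · d(1486/743) = 744 · 2 = 1488
  d = 1486: σ(1486) · d(1486/1486) = 2232 · 1 = 2232
Summing: (σ * d)(1486) = 4 + 6 + 1488 + 2232 = 3730.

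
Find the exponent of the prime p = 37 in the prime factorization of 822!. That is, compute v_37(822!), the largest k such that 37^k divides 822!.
v_37(822!) = 22

Legendre's formula: v_p(n!) = Σ_{k ≥ 1} ⌊n / p^k⌋. For p = 37, n = 822, the terms are:
  ⌊822/37^1⌋ = ⌊822/37⌋ = 22
(the next term ⌊822/37^2⌋ = 0, terminating the sum). Summing: v_37(822!) = 22 = 22.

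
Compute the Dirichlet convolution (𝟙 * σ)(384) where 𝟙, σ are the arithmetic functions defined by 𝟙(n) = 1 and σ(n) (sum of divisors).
(𝟙 * σ)(384) = 2510

Divisors of 384: [1, 2, 3, 4, 6, 8, 12, 16, 24, 32, 48, 64, 96, 128, 192, 384]. For each d | 384:
  d = 1: 𝟙(1) · σ(384/1) = 1 · 1020 = 1020
  d = 2: 𝟙(2) · σ(384/2) = 1 · 508 = 508
  d = 3: 𝟙(3) · σ(384/3) = 1 · 255 = 255
  d = 4: 𝟙(4) · σ(384/4) = 1 · 252 = 252
  d = 6: 𝟙(6) · σ(384/6) = 1 · 127 = 127
  d = 8: 𝟙(8) · σ(384/8) = 1 · 124 = 124
  d = 12: 𝟙(12) · σ(384/12) = 1 · 63 = 63
  d = 16: 𝟙(16) · σ(384/16) = 1 · 60 = 60
  d = 24: 𝟙(24) · σ(384/24) = 1 · 31 = 31
  d = 32: 𝟙(32) · σ(384/32) = 1 · 28 = 28
  d = 48: 𝟙(48) · σ(384/48) = 1 · 15 = 15
  d = 64: 𝟙(64) · σ(384/64) = 1 · 12 = 12
  d = 96: 𝟙(96) · σ(384/96) = 1 · 7 = 7
  d = 128: 𝟙(128) · σ(384/128) = 1 · 4 = 4
  d = 192: 𝟙(192) · σ(384/192) = 1 · 3 = 3
  d = 384: 𝟙(384) · σ(384/384) = 1 · 1 = 1
Summing: (𝟙 * σ)(384) = 1020 + 508 + 255 + 252 + 127 + 124 + 63 + 60 + 31 + 28 + 15 + 12 + 7 + 4 + 3 + 1 = 2510.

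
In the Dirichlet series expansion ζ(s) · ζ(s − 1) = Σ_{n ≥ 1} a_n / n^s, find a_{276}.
σ(276) = 672

In the product (Σ m^0/m^s)(Σ k / k^s) = Σ (Σ_{d | n} d) / n^s, the coefficient of 1/n^s is σ(n) = Σ_{d | n} d. For n = 276, divisors are [1, 2, 3, 4, 6, 12, 23, 46, 69, 92, 138, 276]; summing: σ(276) = 672.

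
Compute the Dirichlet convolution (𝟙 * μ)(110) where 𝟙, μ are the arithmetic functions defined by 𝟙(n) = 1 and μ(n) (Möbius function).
(𝟙 * μ)(110) = 0

Divisors of 110: [1, 2, 5, 10, 11, 22, 55, 110]. For each d | 110:
  d = 1: 𝟙(1) · μ(110/1) = 1 · -1 = -1
  d = 2: 𝟙(2) · μ(110/2) = 1 · 1 = 1
  d = 5: 𝟙(5) · μ(110/5) = 1 · 1 = 1
  d = 10: 𝟙(10) · μ(110/10) = 1 · -1 = -1
  d = 11: 𝟙(11) · μ(110/11) = 1 · 1 = 1
  d = 22: 𝟙(22) · μ(110/22) = 1 · -1 = -1
  d = 55: 𝟙(55) · μ(110/55) = 1 · -1 = -1
  d = 110: 𝟙(110) · μ(110/110) = 1 · 1 = 1
Summing: (𝟙 * μ)(110) = -1 + 1 + 1 + -1 + 1 + -1 + -1 + 1 = 0.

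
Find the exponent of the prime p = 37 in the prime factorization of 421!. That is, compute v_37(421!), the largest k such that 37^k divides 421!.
v_37(421!) = 11

Legendre's formula: v_p(n!) = Σ_{k ≥ 1} ⌊n / p^k⌋. For p = 37, n = 421, the terms are:
  ⌊421/37^1⌋ = ⌊421/37⌋ = 11
(the next term ⌊421/37^2⌋ = 0, terminating the sum). Summing: v_37(421!) = 11 = 11.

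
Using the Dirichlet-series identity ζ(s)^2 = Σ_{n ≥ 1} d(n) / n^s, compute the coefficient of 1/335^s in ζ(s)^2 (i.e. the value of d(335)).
d(335) = 4

ζ(s)^2 = (Σ 1/m^s)(Σ 1/k^s). The coefficient of 1/n^s in the product is the number of ordered pairs (m, k) with mk = n, which equals d(n). For n = 335, divisors are [1, 5, 67, 335], so d(335) = 4.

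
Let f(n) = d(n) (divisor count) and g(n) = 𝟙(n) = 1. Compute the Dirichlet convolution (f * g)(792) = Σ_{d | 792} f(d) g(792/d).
(d * 𝟙)(792) = 180

Divisors of 792: [1, 2, 3, 4, 6, 8, 9, 11, 12, 18, 22, 24, 33, 36, 44, 66, 72, 88, 99, 132, 198, 264, 396, 792]. For each d | 792:
  d = 1: d(1) · 𝟙(792/1) = 1 · 1 = 1
  d = 2: d(2) · 𝟙(792/2) = 2 · 1 = 2
  d = 3: d(3) · 𝟙(792/3) = 2 · 1 = 2
  d = 4: d(4) · 𝟙(792/4) = 3 · 1 = 3
  d = 6: d(6) · 𝟙(792/6) = 4 · 1 = 4
  d = 8: d(8) · 𝟙(792/8) = 4 · 1 = 4
  d = 9: d(9) · 𝟙(792/9) = 3 · 1 = 3
  d = 11: d(11) · 𝟙(792/11) = 2 · 1 = 2
  d = 12: d(12) · 𝟙(792/12) = 6 · 1 = 6
  d = 18: d(18) · 𝟙(792/18) = 6 · 1 = 6
  d = 22: d(22) · 𝟙(792/22) = 4 · 1 = 4
  d = 24: d(24) · 𝟙(792/24) = 8 · 1 = 8
  d = 33: d(33) · 𝟙(792/33) = 4 · 1 = 4
  d = 36: d(36) · 𝟙(792/36) = 9 · 1 = 9
  d = 44: d(44) · 𝟙(792/44) = 6 · 1 = 6
  d = 66: d(66) · 𝟙(792/66) = 8 · 1 = 8
  d = 72: d(72) · 𝟙(792/72) = 12 · 1 = 12
  d = 88: d(88) · 𝟙(792/88) = 8 · 1 = 8
  d = 99: d(99) · 𝟙(792/99) = 6 · 1 = 6
  d = 132: d(132) · 𝟙(792/132) = 12 · 1 = 12
  d = 198: d(198) · 𝟙(792/198) = 12 · 1 = 12
  d = 264: d(264) · 𝟙(792/264) = 16 · 1 = 16
  d = 396: d(396) · 𝟙(792/396) = 18 · 1 = 18
  d = 792: d(792) · 𝟙(792/792) = 24 · 1 = 24
Summing: (d * 𝟙)(792) = 1 + 2 + 2 + 3 + 4 + 4 + 3 + 2 + 6 + 6 + 4 + 8 + 4 + 9 + 6 + 8 + 12 + 8 + 6 + 12 + 12 + 16 + 18 + 24 = 180.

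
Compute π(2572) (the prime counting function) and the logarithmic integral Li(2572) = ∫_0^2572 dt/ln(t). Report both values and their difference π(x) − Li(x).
π(2572) = 375;  Li(2572) ≈ 388.79;  π(x) − Li(x) ≈ -13.79.

Direct count of primes ≤ 2572 gives π(2572) = 375. Numerical evaluation of the logarithmic integral gives Li(2572) ≈ 388.79. The difference π(x) − Li(x) ≈ -13.79 is typically negative for small/moderate x (Li(x) overestimates), though Littlewood's theorem shows this sign changes infinitely often.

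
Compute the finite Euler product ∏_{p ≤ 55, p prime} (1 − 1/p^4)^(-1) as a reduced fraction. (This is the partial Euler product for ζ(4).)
∏ = 750937919501355467062347671738968589096863062629/693820677147413996973765862820413440000000000000

The primes p ≤ 55 are [2, 3, 5, 7, 11, 13, 17, 19, 23, 29, 31, 37, 41, 43, 47, 53]. For each prime, (1 − 1/p^4)^(-1) = p^4 / (p^4 − 1). The product is (1 − 1/2^4)^(-1), (1 − 1/3^4)^(-1), (1 − 1/5^4)^(-1), (1 − 1/7^4)^(-1), (1 − 1/11^4)^(-1), (1 − 1/13^4)^(-1), (1 − 1/17^4)^(-1), (1 − 1/19^4)^(-1), (1 − 1/23^4)^(-1), (1 − 1/29^4)^(-1), (1 − 1/31^4)^(-1), (1 − 1/37^4)^(-1), (1 − 1/41^4)^(-1), (1 − 1/43^4)^(-1), (1 − 1/47^4)^(-1), (1 − 1/53^4)^(-1) = ∏ p^4 / (p^4 − 1) = 750937919501355467062347671738968589096863062629/693820677147413996973765862820413440000000000000.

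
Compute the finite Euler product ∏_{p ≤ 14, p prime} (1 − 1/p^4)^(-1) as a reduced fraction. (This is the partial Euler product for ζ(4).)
∏ = 11033033011/10194124800

The primes p ≤ 14 are [2, 3, 5, 7, 11, 13]. For each prime, (1 − 1/p^4)^(-1) = p^4 / (p^4 − 1). The product is (1 − 1/2^4)^(-1), (1 − 1/3^4)^(-1), (1 − 1/5^4)^(-1), (1 − 1/7^4)^(-1), (1 − 1/11^4)^(-1), (1 − 1/13^4)^(-1) = ∏ p^4 / (p^4 − 1) = 11033033011/10194124800.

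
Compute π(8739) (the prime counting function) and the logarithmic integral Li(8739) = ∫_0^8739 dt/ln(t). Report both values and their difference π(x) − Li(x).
π(8739) = 1089;  Li(8739) ≈ 1108.24;  π(x) − Li(x) ≈ -19.24.

Direct count of primes ≤ 8739 gives π(8739) = 1089. Numerical evaluation of the logarithmic integral gives Li(8739) ≈ 1108.24. The difference π(x) − Li(x) ≈ -19.24 is typically negative for small/moderate x (Li(x) overestimates), though Littlewood's theorem shows this sign changes infinitely often.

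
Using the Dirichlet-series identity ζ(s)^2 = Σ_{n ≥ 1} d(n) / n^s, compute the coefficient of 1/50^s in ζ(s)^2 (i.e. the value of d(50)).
d(50) = 6

ζ(s)^2 = (Σ 1/m^s)(Σ 1/k^s). The coefficient of 1/n^s in the product is the number of ordered pairs (m, k) with mk = n, which equals d(n). For n = 50, divisors are [1, 2, 5, 10, 25, 50], so d(50) = 6.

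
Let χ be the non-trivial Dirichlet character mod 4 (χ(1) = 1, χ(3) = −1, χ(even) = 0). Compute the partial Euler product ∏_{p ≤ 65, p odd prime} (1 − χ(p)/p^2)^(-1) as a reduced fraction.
∏ = 41649646786025278187758845901/45453901250007819878400000000

The odd primes p ≤ 65 are [3, 5, 7, 11, 13, 17, 19, 23, 29, 31, 37, 41, 43, 47, 53, 59, 61]. For each, χ(p) = 1 if p ≡ 1 mod 4, χ(p) = −1 if p ≡ 3 mod 4. Taking (1 − χ(p)/p^2)^(-1) = p^2/(p^2 − χ(p)): (1 − (-1)/3^2)^(-1) · (1 − (1)/5^2)^(-1) · (1 − (-1)/7^2)^(-1) · (1 − (-1)/11^2)^(-1) · (1 − (1)/13^2)^(-1) · (1 − (1)/17^2)^(-1) · (1 − (-1)/19^2)^(-1) · (1 − (-1)/23^2)^(-1) · (1 − (1)/29^2)^(-1) · (1 − (-1)/31^2)^(-1) · (1 − (1)/37^2)^(-1) · (1 − (1)/41^2)^(-1) · (1 − (-1)/43^2)^(-1) · (1 − (-1)/47^2)^(-1) · (1 − (1)/53^2)^(-1) · (1 − (-1)/59^2)^(-1) · (1 − (1)/61^2)^(-1) = 41649646786025278187758845901/45453901250007819878400000000.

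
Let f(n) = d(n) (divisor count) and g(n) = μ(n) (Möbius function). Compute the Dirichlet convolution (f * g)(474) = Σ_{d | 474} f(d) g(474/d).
(d * μ)(474) = 1

Divisors of 474: [1, 2, 3, 6, 79, 158, 237, 474]. For each d | 474:
  d = 1: d(1) · μ(474/1) = 1 · -1 = -1
  d = 2: d(2) · μ(474/2) = 2 · 1 = 2
  d = 3: d(3) · μ(474/3) = 2 · 1 = 2
  d = 6: d(6) · μ(474/6) = 4 · -1 = -4
  d = 79: d(79) · μ(474/79) = 2 · 1 = 2
  d = 158: d(158) · μ(474/158) = 4 · -1 = -4
  d = 237: d(237) · μ(474/237) = 4 · -1 = -4
  d = 474: d(474) · μ(474/474) = 8 · 1 = 8
Summing: (d * μ)(474) = -1 + 2 + 2 + -4 + 2 + -4 + -4 + 8 = 1.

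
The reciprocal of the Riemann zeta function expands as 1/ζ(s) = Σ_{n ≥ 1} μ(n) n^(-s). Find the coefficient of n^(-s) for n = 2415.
μ(2415) = 1

Factor n = 2415 = 3 · 5 · 7 · 23. μ(n) = 0 if any exponent ≥ 2 (not squarefree); otherwise μ(n) = (−1)^{ω(n)} where ω(n) is the number of distinct prime factors. Applying: μ(2415) = 1.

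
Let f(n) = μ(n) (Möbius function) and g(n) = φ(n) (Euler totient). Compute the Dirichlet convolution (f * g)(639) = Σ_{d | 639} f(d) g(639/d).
(μ * φ)(639) = 276

Divisors of 639: [1, 3, 9, 71, 213, 639]. For each d | 639:
  d = 1: μ(1) · φ(639/1) = 1 · 420 = 420
  d = 3: μ(3) · φ(639/3) = -1 · 140 = -140
  d = 9: μ(9) · φ(639/9) = 0 · 70 = 0
  d = 71: μ(71) · φ(639/71) = -1 · 6 = -6
  d = 213: μ(213) · φ(639/213) = 1 · 2 = 2
  d = 639: μ(639) · φ(639/639) = 0 · 1 = 0
Summing: (μ * φ)(639) = 420 + -140 + 0 + -6 + 2 + 0 = 276.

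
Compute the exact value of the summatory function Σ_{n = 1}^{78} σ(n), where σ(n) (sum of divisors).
Σ_{n ≤ 78} σ(n) = 5048

Compute σ(n) for each 1 ≤ n ≤ 78: σ(1) = 1, σ(2) = 3, σ(3) = 4, σ(4) = 7, σ(5) = 6, σ(6) = 12, σ(7) = 8, σ(8) = 15, σ(9) = 13, σ(10) = 18, σ(11) = 12, σ(12) = 28, σ(13) = 14, σ(14) = 24, σ(15) = 24, σ(16) = 31, σ(17) = 18, σ(18) = 39, σ(19) = 20, σ(20) = 42, σ(21) = 32, σ(22) = 36, σ(23) = 24, σ(24) = 60, σ(25) = 31, σ(26) = 42, σ(27) = 40, σ(28) = 56, σ(29) = 30, σ(30) = 72, σ(31) = 32, σ(32) = 63, σ(33) = 48, σ(34) = 54, σ(35) = 48, σ(36) = 91, σ(37) = 38, σ(38) = 60, σ(39) = 56, σ(40) = 90, σ(41) = 42, σ(42) = 96, σ(43) = 44, σ(44) = 84, σ(45) = 78, σ(46) = 72, σ(47) = 48, σ(48) = 124, σ(49) = 57, σ(50) = 93, σ(51) = 72, σ(52) = 98, σ(53) = 54, σ(54) = 120, σ(55) = 72, σ(56) = 120, σ(57) = 80, σ(58) = 90, σ(59) = 60, σ(60) = 168, σ(61) = 62, σ(62) = 96, σ(63) = 104, σ(64) = 127, σ(65) = 84, σ(66) = 144, σ(67) = 68, σ(68) = 126, σ(69) = 96, σ(70) = 144, σ(71) = 72, σ(72) = 195, σ(73) = 74, σ(74) = 114, σ(75) = 124, σ(76) = 140, σ(77) = 96, σ(78) = 168. Summing all 78 values: 5048. (Average order: Σ_{n ≤ x} σ(n) ~ (π²/12) x². For x = 78, (π²/12)·78² ≈ 5003.89.)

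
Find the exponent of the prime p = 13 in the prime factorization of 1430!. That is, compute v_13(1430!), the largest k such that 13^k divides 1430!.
v_13(1430!) = 118

Legendre's formula: v_p(n!) = Σ_{k ≥ 1} ⌊n / p^k⌋. For p = 13, n = 1430, the terms are:
  ⌊1430/13^1⌋ = ⌊1430/13⌋ = 110
  ⌊1430/13^2⌋ = ⌊1430/169⌋ = 8
(the next term ⌊1430/13^3⌋ = 0, terminating the sum). Summing: v_13(1430!) = 110 + 8 = 118.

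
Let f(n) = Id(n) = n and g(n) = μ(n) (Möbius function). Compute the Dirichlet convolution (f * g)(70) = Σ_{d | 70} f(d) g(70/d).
(Id * μ)(70) = 24

Divisors of 70: [1, 2, 5, 7, 10, 14, 35, 70]. For each d | 70:
  d = 1: Id(1) · μ(70/1) = 1 · -1 = -1
  d = 2: Id(2) · μ(70/2) = 2 · 1 = 2
  d = 5: Id(5) · μ(70/5) = 5 · 1 = 5
  d = 7: Id(7) · μ(70/7) = 7 · 1 = 7
  d = 10: Id(10) · μ(70/10) = 10 · -1 = -10
  d = 14: Id(14) · μ(70/14) = 14 · -1 = -14
  d = 35: Id(35) · μ(70/35) = 35 · -1 = -35
  d = 70: Id(70) · μ(70/70) = 70 · 1 = 70
Summing: (Id * μ)(70) = -1 + 2 + 5 + 7 + -10 + -14 + -35 + 70 = 24.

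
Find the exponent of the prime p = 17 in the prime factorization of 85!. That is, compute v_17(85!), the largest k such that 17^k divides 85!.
v_17(85!) = 5

Legendre's formula: v_p(n!) = Σ_{k ≥ 1} ⌊n / p^k⌋. For p = 17, n = 85, the terms are:
  ⌊85/17^1⌋ = ⌊85/17⌋ = 5
(the next term ⌊85/17^2⌋ = 0, terminating the sum). Summing: v_17(85!) = 5 = 5.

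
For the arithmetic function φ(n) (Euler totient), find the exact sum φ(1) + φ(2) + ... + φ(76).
Σ_{n ≤ 76} φ(n) = 1772

Compute φ(n) for each 1 ≤ n ≤ 76: φ(1) = 1, φ(2) = 1, φ(3) = 2, φ(4) = 2, φ(5) = 4, φ(6) = 2, φ(7) = 6, φ(8) = 4, φ(9) = 6, φ(10) = 4, φ(11) = 10, φ(12) = 4, φ(13) = 12, φ(14) = 6, φ(15) = 8, φ(16) = 8, φ(17) = 16, φ(18) = 6, φ(19) = 18, φ(20) = 8, φ(21) = 12, φ(22) = 10, φ(23) = 22, φ(24) = 8, φ(25) = 20, φ(26) = 12, φ(27) = 18, φ(28) = 12, φ(29) = 28, φ(30) = 8, φ(31) = 30, φ(32) = 16, φ(33) = 20, φ(34) = 16, φ(35) = 24, φ(36) = 12, φ(37) = 36, φ(38) = 18, φ(39) = 24, φ(40) = 16, φ(41) = 40, φ(42) = 12, φ(43) = 42, φ(44) = 20, φ(45) = 24, φ(46) = 22, φ(47) = 46, φ(48) = 16, φ(49) = 42, φ(50) = 20, φ(51) = 32, φ(52) = 24, φ(53) = 52, φ(54) = 18, φ(55) = 40, φ(56) = 24, φ(57) = 36, φ(58) = 28, φ(59) = 58, φ(60) = 16, φ(61) = 60, φ(62) = 30, φ(63) = 36, φ(64) = 32, φ(65) = 48, φ(66) = 20, φ(67) = 66, φ(68) = 32, φ(69) = 44, φ(70) = 24, φ(71) = 70, φ(72) = 24, φ(73) = 72, φ(74) = 36, φ(75) = 40, φ(76) = 36. Summing all 76 values: 1772. (Average order: Σ_{n ≤ x} φ(n) ~ (3/π²) x². For x = 76, (3/π²)·76² ≈ 1755.69.)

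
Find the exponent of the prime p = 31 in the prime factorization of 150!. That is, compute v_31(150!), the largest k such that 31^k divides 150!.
v_31(150!) = 4

Legendre's formula: v_p(n!) = Σ_{k ≥ 1} ⌊n / p^k⌋. For p = 31, n = 150, the terms are:
  ⌊150/31^1⌋ = ⌊150/31⌋ = 4
(the next term ⌊150/31^2⌋ = 0, terminating the sum). Summing: v_31(150!) = 4 = 4.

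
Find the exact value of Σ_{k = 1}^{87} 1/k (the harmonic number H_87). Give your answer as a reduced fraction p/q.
H_87 = 3706795349055853229324900260857622319/734184632222154704090370027645633600

Direct summation: H_87 = 1 + 1/2 + ... + 1/87. The least common denominator is lcm(1, ..., 87) = 8076030954443701744994070304101969600; over this denominator the numerator is 8076030954443701744994070304101969600 + 4038015477221850872497035152050984800 + 2692010318147900581664690101367323200 + 2019007738610925436248517576025492400 + 1615206190888740348998814060820393920 + 1346005159073950290832345050683661600 + 1153718707777671677856295757728852800 + 1009503869305462718124258788012746200 + 897336772715966860554896700455774400 + 807603095444370174499407030410196960 + 734184632222154704090370027645633600 + 673002579536975145416172525341830800 + 621233150341823211153390023392459200 + 576859353888835838928147878864426400 + 538402063629580116332938020273464640 + 504751934652731359062129394006373100 + 475060644379041279117298253182468800 + 448668386357983430277448350227887200 + 425054260760194828683898437057998400 + 403801547722185087249703515205098480 + 384572902592557225952098585909617600 + 367092316111077352045185013822816800 + 351131780627987032391046534960955200 + 336501289768487572708086262670915400 + 323041238177748069799762812164078784 + 310616575170911605576695011696229600 + 299112257571988953518298900151924800 + 288429676944417919464073939432213200 + 278483826015300060172209320831102400 + 269201031814790058166469010136732320 + 260517127562700056290131300132321600 + 252375967326365679531064697003186550 + 244728210740718234696790009215211200 + 237530322189520639558649126591234400 + 230743741555534335571259151545770560 + 224334193178991715138724175113943600 + 218271106876856803918758656867620800 + 212527130380097414341949218528999200 + 207077716780607737051130007797486400 + 201900773861092543624851757602549240 + 196976364742529310853513909856145600 + 192286451296278612976049292954808800 + 187814673359155854534745821025627200 + 183546158055538676022592506911408400 + 179467354543193372110979340091154880 + 175565890313993516195523267480477600 + 171830445839227696702001495831956800 + 168250644884243786354043131335457700 + 164816958253953096836613679675550400 + 161520619088874034899881406082039392 + 158353548126347093039099417727489600 + 155308287585455802788347505848114800 + 152377942536673617830076798190603200 + 149556128785994476759149450075962400 + 146836926444430940818074005529126720 + 144214838472208959732036969716106600 + 141684753586731609561299479019332800 + 139241913007650030086104660415551200 + 136881880583791554999899496679694400 + 134600515907395029083234505068366160 + 132393950072847569590066726296753600 + 130258563781350028145065650066160800 + 128190967530852408650699528636539200 + 126187983663182839765532348501593275 + 124246630068364642230678004678491840 + 122364105370359117348395004607605600 + 120537775439458234999911497076148800 + 118765161094760319779324563295617200 + 117043926875995677463682178320318400 + 115371870777767167785629575772885280 + 113746914851319742887240426818337600 + 112167096589495857569362087556971800 + 110630561019776736232795483617835200 + 109135553438428401959379328433810400 + 107680412725916023266587604054692928 + 106263565190048707170974609264499600 + 104883518888879243441481432520804800 + 103538858390303868525565003898743200 + 102228239929667110696127472203822400 + 100950386930546271812425878801274620 + 99704085857329651172766300050641600 + 98488182371264655426756954928072800 + 97301577764381948734868316916891200 + 96143225648139306488024646477404400 + 95012128875808255823459650636493760 + 93907336679577927267372910512813600 + 92827942005100020057403106943700800 = 40774748839614385522573902869433845509, so H_87 = 40774748839614385522573902869433845509/8076030954443701744994070304101969600; reducing by gcd(40774748839614385522573902869433845509, 8076030954443701744994070304101969600) = 11 gives 3706795349055853229324900260857622319/734184632222154704090370027645633600 ≈ 5.04886. (The PNT-adjacent estimate ln(87) + γ ≈ 5.04312 matches within O(1/n).)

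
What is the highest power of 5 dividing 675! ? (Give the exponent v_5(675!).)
v_5(675!) = 168

Legendre's formula: v_p(n!) = Σ_{k ≥ 1} ⌊n / p^k⌋. For p = 5, n = 675, the terms are:
  ⌊675/5^1⌋ = ⌊675/5⌋ = 135
  ⌊675/5^2⌋ = ⌊675/25⌋ = 27
  ⌊675/5^3⌋ = ⌊675/125⌋ = 5
  ⌊675/5^4⌋ = ⌊675/625⌋ = 1
(the next term ⌊675/5^5⌋ = 0, terminating the sum). Summing: v_5(675!) = 135 + 27 + 5 + 1 = 168.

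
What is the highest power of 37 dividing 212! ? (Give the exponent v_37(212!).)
v_37(212!) = 5

Legendre's formula: v_p(n!) = Σ_{k ≥ 1} ⌊n / p^k⌋. For p = 37, n = 212, the terms are:
  ⌊212/37^1⌋ = ⌊212/37⌋ = 5
(the next term ⌊212/37^2⌋ = 0, terminating the sum). Summing: v_37(212!) = 5 = 5.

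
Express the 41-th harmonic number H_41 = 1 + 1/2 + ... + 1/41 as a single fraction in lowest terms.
H_41 = 85691034670497533/19914562703599200

Direct summation: H_41 = 1 + 1/2 + ... + 1/41. The least common denominator is lcm(1, ..., 41) = 219060189739591200; over this denominator the numerator is 219060189739591200 + 109530094869795600 + 73020063246530400 + 54765047434897800 + 43812037947918240 + 36510031623265200 + 31294312819941600 + 27382523717448900 + 24340021082176800 + 21906018973959120 + 19914562703599200 + 18255015811632600 + 16850783826122400 + 15647156409970800 + 14604012649306080 + 13691261858724450 + 12885893514093600 + 12170010541088400 + 11529483670504800 + 10953009486979560 + 10431437606647200 + 9957281351799600 + 9524356075634400 + 9127507905816300 + 8762407589583648 + 8425391913061200 + 8113340360725600 + 7823578204985400 + 7553799646192800 + 7302006324653040 + 7066457733535200 + 6845630929362225 + 6638187567866400 + 6442946757046800 + 6258862563988320 + 6085005270544200 + 5920545668637600 + 5764741835252400 + 5616927942040800 + 5476504743489780 + 5342931457063200 = 942601381375472863, so H_41 = 942601381375472863/219060189739591200; reducing by gcd(942601381375472863, 219060189739591200) = 11 gives 85691034670497533/19914562703599200 ≈ 4.30293. (The PNT-adjacent estimate ln(41) + γ ≈ 4.29079 matches within O(1/n).)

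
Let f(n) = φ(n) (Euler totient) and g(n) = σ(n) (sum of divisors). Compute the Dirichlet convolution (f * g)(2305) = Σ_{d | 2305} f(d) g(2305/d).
(φ * σ)(2305) = 9220

Divisors of 2305: [1, 5, 461, 2305]. For each d | 2305:
  d = 1: φ(1) · σ(2305/1) = 1 · 2772 = 2772
  d = 5: φ(5) · σ(2305/5) = 4 · 462 = 1848
  d = 461: φ(461) · σ(2305/461) = 460 · 6 = 2760
  d = 2305: φ(2305) · σ(2305/2305) = 1840 · 1 = 1840
Summing: (φ * σ)(2305) = 2772 + 1848 + 2760 + 1840 = 9220.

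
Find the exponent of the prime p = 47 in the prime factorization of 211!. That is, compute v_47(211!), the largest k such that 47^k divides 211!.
v_47(211!) = 4

Legendre's formula: v_p(n!) = Σ_{k ≥ 1} ⌊n / p^k⌋. For p = 47, n = 211, the terms are:
  ⌊211/47^1⌋ = ⌊211/47⌋ = 4
(the next term ⌊211/47^2⌋ = 0, terminating the sum). Summing: v_47(211!) = 4 = 4.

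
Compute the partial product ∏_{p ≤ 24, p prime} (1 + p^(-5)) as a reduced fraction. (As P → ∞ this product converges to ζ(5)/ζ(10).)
∏ = 2612085852729079932096672771072/2521568243390149185231442932125

The primes p ≤ 24 are [2, 3, 5, 7, 11, 13, 17, 19, 23]. For each, (1 + 1/p^5) = (p^5 + 1)/p^5. Multiplying these fractions over p ∈ [2, 3, 5, 7, 11, 13, 17, 19, 23] gives 2612085852729079932096672771072/2521568243390149185231442932125. (In the limit P → ∞ this tends to ζ(5)/ζ(10).)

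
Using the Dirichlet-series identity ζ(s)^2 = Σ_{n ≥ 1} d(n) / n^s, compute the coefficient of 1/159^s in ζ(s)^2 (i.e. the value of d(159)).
d(159) = 4

ζ(s)^2 = (Σ 1/m^s)(Σ 1/k^s). The coefficient of 1/n^s in the product is the number of ordered pairs (m, k) with mk = n, which equals d(n). For n = 159, divisors are [1, 3, 53, 159], so d(159) = 4.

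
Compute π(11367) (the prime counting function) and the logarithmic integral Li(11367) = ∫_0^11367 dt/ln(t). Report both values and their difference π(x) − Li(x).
π(11367) = 1372;  Li(11367) ≈ 1393.51;  π(x) − Li(x) ≈ -21.51.

Direct count of primes ≤ 11367 gives π(11367) = 1372. Numerical evaluation of the logarithmic integral gives Li(11367) ≈ 1393.51. The difference π(x) − Li(x) ≈ -21.51 is typically negative for small/moderate x (Li(x) overestimates), though Littlewood's theorem shows this sign changes infinitely often.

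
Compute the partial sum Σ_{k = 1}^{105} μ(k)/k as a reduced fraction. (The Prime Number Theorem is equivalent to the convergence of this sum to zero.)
Σ μ(k)/k = -8915416487220473705412024884245769093/1142134453758344198700310554223440876010

Values of μ(k) for 1 ≤ k ≤ 105: μ(1) = 1, μ(2) = -1, μ(3) = -1, μ(5) = -1, μ(6) = 1, μ(7) = -1, μ(10) = 1, μ(11) = -1, μ(13) = -1, μ(14) = 1, μ(15) = 1, μ(17) = -1, μ(19) = -1, μ(21) = 1, μ(22) = 1, μ(23) = -1, μ(26) = 1, μ(29) = -1, μ(30) = -1, μ(31) = -1, μ(33) = 1, μ(34) = 1, μ(35) = 1, μ(37) = -1, μ(38) = 1, μ(39) = 1, μ(41) = -1, μ(42) = -1, μ(43) = -1, μ(46) = 1, μ(47) = -1, μ(51) = 1, μ(53) = -1, μ(55) = 1, μ(57) = 1, μ(58) = 1, μ(59) = -1, μ(61) = -1, μ(62) = 1, μ(65) = 1, μ(66) = -1, μ(67) = -1, μ(69) = 1, μ(70) = -1, μ(71) = -1, μ(73) = -1, μ(74) = 1, μ(77) = 1, μ(78) = -1, μ(79) = -1, μ(82) = 1, μ(83) = -1, μ(85) = 1, μ(86) = 1, μ(87) = 1, μ(89) = -1, μ(91) = 1, μ(93) = 1, μ(94) = 1, μ(95) = 1, μ(97) = -1, μ(101) = -1, μ(102) = -1, μ(103) = -1, μ(105) = -1, with μ = 0 on non-squarefree integers. Summing μ(k)/k for k where μ(k) ≠ 0 gives -8915416487220473705412024884245769093/1142134453758344198700310554223440876010 ≈ -0.0078. (PNT ⟺ this sum → 0 as n → ∞.)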